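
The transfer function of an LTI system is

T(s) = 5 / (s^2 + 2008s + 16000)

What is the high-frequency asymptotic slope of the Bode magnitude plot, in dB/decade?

-40 dB/decade

Each pole contributes −20 dB/decade at high frequency; each zero contributes +20 dB/decade.
Net: 0 zero(s) − 2 pole(s) → -40 dB/decade.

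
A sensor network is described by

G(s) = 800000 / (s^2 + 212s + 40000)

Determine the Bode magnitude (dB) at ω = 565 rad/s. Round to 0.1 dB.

8.4 dB

At s = jω = j565:
quadratic: (j565)² + 212·j565 + 40000 = -279225 + j119780 → |·| ≈ 3.0383e+05, ∠ ≈ 156.78°
|G| = 800000 / 3.0383e+05 ≈ 2.6331
Gain = 20 log₁₀(2.6331) ≈ 8.41 dB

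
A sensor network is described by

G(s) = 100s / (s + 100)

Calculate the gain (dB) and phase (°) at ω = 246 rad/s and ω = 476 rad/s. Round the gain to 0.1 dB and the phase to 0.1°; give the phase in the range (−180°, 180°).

ω = 246: 39.3 dB, 22.1°; ω = 476: 39.8 dB, 11.9°

At s = jω = j246:
zero at origin: s = j246 → |·| = 246, ∠ = 90.00°
pole (s+100): 100 + j246 → |·| = √(100²+246²) = √70516 ≈ 265.55, ∠ = arctan(246/100) ≈ 67.88°
|G| = 100 · 246 / 265.55 ≈ 92.638
Gain = 20 log₁₀(92.638) ≈ 39.34 dB
∠G = 90.00° − 67.88° = 22.12°

At s = jω = j476:
zero at origin: s = j476 → |·| = 476, ∠ = 90.00°
pole (s+100): 100 + j476 → |·| = √(100²+476²) = √236576 ≈ 486.39, ∠ = arctan(476/100) ≈ 78.14°
|G| = 100 · 476 / 486.39 ≈ 97.864
Gain = 20 log₁₀(97.864) ≈ 39.81 dB
∠G = 90.00° − 78.14° = 11.86°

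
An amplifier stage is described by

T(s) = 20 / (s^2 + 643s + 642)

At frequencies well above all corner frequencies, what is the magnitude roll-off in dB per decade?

Each pole contributes −20 dB/decade at high frequency; each zero contributes +20 dB/decade.
Net: 0 zero(s) − 2 pole(s) → -40 dB/decade.

-40 dB/decade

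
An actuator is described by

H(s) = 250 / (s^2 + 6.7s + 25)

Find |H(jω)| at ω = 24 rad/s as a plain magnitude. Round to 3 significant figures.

0.436

At s = jω = j24:
quadratic: (j24)² + 6.7·j24 + 25 = -551 + j160.8 → |·| ≈ 573.98, ∠ ≈ 163.73°
|H| = 250 / 573.98 ≈ 0.43556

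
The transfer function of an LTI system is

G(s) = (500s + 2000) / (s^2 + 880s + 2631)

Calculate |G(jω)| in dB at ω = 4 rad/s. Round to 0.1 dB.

Substitute s = j4:
Numerator: 500(j4) + 2000 = 2000 + j2000
Denominator: (j4)^2 + 880(j4) + 2631 = 2615 + j3520
|N| = √(2000² + 2000²) ≈ 2828.4, ∠N ≈ 45.00°
|D| = √(2615² + 3520²) ≈ 4385, ∠D ≈ 53.39°
|G| = 2828.4 / 4385 ≈ 0.64502
Gain = 20 log₁₀(0.64502) ≈ -3.81 dB

-3.8 dB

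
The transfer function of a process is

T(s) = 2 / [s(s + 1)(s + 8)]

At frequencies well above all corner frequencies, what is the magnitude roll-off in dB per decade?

-60 dB/decade

Each pole contributes −20 dB/decade at high frequency; each zero contributes +20 dB/decade.
Net: 0 zero(s) − 3 pole(s) → -60 dB/decade.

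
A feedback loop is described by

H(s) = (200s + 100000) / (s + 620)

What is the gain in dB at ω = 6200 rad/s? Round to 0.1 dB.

Substitute s = j6200:
Numerator: 200(j6200) + 100000 = 100000 + j1240000
Denominator: (j6200) + 620 = 620 + j6200
|N| = √(100000² + 1240000²) ≈ 1.244e+06, ∠N ≈ 85.39°
|D| = √(620² + 6200²) ≈ 6230.9, ∠D ≈ 84.29°
|H| = 1.244e+06 / 6230.9 ≈ 199.65
Gain = 20 log₁₀(199.65) ≈ 46.01 dB

46.0 dB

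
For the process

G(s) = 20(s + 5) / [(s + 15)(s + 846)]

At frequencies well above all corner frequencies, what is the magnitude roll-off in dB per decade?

-20 dB/decade

Each pole contributes −20 dB/decade at high frequency; each zero contributes +20 dB/decade.
Net: 1 zero(s) − 2 pole(s) → -20 dB/decade.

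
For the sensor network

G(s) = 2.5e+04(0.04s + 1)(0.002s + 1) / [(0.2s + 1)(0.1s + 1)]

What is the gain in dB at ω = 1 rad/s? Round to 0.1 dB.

87.8 dB

At ω = 1 rad/s:
zero (1 + j1·0.04) = 1 + j0.04 → |·| ≈ 1.0008, ∠ ≈ 2.29°
zero (1 + j1·0.002) = 1 + j0.002 → |·| ≈ 1, ∠ ≈ 0.11°
pole (1 + j1·0.2) = 1 + j0.2 → |·| ≈ 1.0198, ∠ ≈ 11.31°
pole (1 + j1·0.1) = 1 + j0.1 → |·| ≈ 1.005, ∠ ≈ 5.71°
|G| = 2.5e+04 · 1.0008 · 1 / (1.0198 · 1.005) ≈ 24412
Gain = 20 log₁₀(24412) ≈ 87.75 dB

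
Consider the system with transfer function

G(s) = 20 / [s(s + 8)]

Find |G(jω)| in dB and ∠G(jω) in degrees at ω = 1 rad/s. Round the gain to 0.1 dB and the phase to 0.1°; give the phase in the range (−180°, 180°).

At s = jω = j1:
pole (s+8): 8 + j1 → |·| = √(8²+1²) = √65 ≈ 8.0623, ∠ = arctan(1/8) ≈ 7.13°
pole at origin: |s| = 1, ∠ = 90.00° (in denominator)
|G| = 20 / 8.0623 ≈ 2.4807
Gain = 20 log₁₀(2.4807) ≈ 7.89 dB
∠G = 0.00° − 97.13° = -97.13°

7.9 dB, -97.1°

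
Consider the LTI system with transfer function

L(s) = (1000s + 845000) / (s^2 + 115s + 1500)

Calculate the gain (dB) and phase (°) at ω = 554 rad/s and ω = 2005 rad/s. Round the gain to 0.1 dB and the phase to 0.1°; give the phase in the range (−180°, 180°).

Substitute s = j554:
Numerator: 1000(j554) + 845000 = 845000 + j554000
Denominator: (j554)^2 + 115(j554) + 1500 = -305416 + j63710
|N| = √(845000² + 554000²) ≈ 1.0104e+06, ∠N ≈ 33.25°
|D| = √(305416² + 63710²) ≈ 3.1199e+05, ∠D ≈ 168.22°
|L| = 1.0104e+06 / 3.1199e+05 ≈ 3.2386
Gain = 20 log₁₀(3.2386) ≈ 10.21 dB
∠L = 33.25° − 168.22° = -134.97°

Substitute s = j2005:
Numerator: 1000(j2005) + 845000 = 845000 + j2005000
Denominator: (j2005)^2 + 115(j2005) + 1500 = -4018525 + j230575
|N| = √(845000² + 2005000²) ≈ 2.1758e+06, ∠N ≈ 67.15°
|D| = √(4018525² + 230575²) ≈ 4.0251e+06, ∠D ≈ 176.72°
|L| = 2.1758e+06 / 4.0251e+06 ≈ 0.54056
Gain = 20 log₁₀(0.54056) ≈ -5.34 dB
∠L = 67.15° − 176.72° = -109.57°

ω = 554: 10.2 dB, -135.0°; ω = 2005: -5.3 dB, -109.6°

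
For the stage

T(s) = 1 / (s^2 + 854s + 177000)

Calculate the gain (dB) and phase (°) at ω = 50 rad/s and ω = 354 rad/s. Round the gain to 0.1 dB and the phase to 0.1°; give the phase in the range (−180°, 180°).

Substitute s = j50:
Numerator: 1 = 1 + j0
Denominator: (j50)^2 + 854(j50) + 177000 = 174500 + j42700
|N| = √(1² + 0²) ≈ 1, ∠N ≈ 0.00°
|D| = √(174500² + 42700²) ≈ 1.7965e+05, ∠D ≈ 13.75°
|T| = 1 / 1.7965e+05 ≈ 5.5664e-06
Gain = 20 log₁₀(5.5664e-06) ≈ -105.09 dB
∠T = 0.00° − 13.75° = -13.75°

Substitute s = j354:
Numerator: 1 = 1 + j0
Denominator: (j354)^2 + 854(j354) + 177000 = 51684 + j302316
|N| = √(1² + 0²) ≈ 1, ∠N ≈ 0.00°
|D| = √(51684² + 302316²) ≈ 3.067e+05, ∠D ≈ 80.30°
|T| = 1 / 3.067e+05 ≈ 3.2605e-06
Gain = 20 log₁₀(3.2605e-06) ≈ -109.73 dB
∠T = 0.00° − 80.30° = -80.30°

ω = 50: -105.1 dB, -13.8°; ω = 354: -109.7 dB, -80.3°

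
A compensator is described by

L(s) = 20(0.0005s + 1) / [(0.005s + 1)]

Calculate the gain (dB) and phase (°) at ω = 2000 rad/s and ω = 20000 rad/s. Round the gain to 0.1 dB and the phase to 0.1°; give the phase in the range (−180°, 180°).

At ω = 2000 rad/s:
zero (1 + j2000·0.0005) = 1 + j1 → |·| ≈ 1.4142, ∠ ≈ 45.00°
pole (1 + j2000·0.005) = 1 + j10 → |·| ≈ 10.05, ∠ ≈ 84.29°
|L| = 20 · 1.4142 / (10.05) ≈ 2.8143
Gain = 20 log₁₀(2.8143) ≈ 8.99 dB
∠L = (45.00°) − (84.29°) = -39.29°

At ω = 20000 rad/s:
zero (1 + j20000·0.0005) = 1 + j10 → |·| ≈ 10.05, ∠ ≈ 84.29°
pole (1 + j20000·0.005) = 1 + j100 → |·| ≈ 100, ∠ ≈ 89.43°
|L| = 20 · 10.05 / (100) ≈ 2.01
Gain = 20 log₁₀(2.01) ≈ 6.06 dB
∠L = (84.29°) − (89.43°) = -5.14°

ω = 2000: 9.0 dB, -39.3°; ω = 20000: 6.1 dB, -5.1°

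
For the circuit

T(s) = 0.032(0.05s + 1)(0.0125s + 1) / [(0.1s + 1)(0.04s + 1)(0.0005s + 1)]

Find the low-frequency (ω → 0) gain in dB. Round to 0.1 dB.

T(0) = 0.032 · 1 / 1 = 0.032
20 log₁₀(0.032) ≈ -29.90 dB

-29.9 dB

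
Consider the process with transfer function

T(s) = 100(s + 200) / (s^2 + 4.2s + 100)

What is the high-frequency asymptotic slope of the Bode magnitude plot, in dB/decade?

Each pole contributes −20 dB/decade at high frequency; each zero contributes +20 dB/decade.
Net: 1 zero(s) − 2 pole(s) → -20 dB/decade.

-20 dB/decade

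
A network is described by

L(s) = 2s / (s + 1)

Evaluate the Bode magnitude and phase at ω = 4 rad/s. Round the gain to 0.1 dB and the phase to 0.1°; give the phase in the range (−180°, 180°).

At s = jω = j4:
zero at origin: s = j4 → |·| = 4, ∠ = 90.00°
pole (s+1): 1 + j4 → |·| = √(1²+4²) = √17 ≈ 4.1231, ∠ = arctan(4/1) ≈ 75.96°
|L| = 2 · 4 / 4.1231 ≈ 1.9403
Gain = 20 log₁₀(1.9403) ≈ 5.76 dB
∠L = 90.00° − 75.96° = 14.04°

5.8 dB, 14.0°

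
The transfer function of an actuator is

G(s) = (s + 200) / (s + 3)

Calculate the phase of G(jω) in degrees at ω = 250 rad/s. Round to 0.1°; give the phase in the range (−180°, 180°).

-38.0°

Substitute s = j250:
Numerator: (j250) + 200 = 200 + j250
Denominator: (j250) + 3 = 3 + j250
|N| = √(200² + 250²) ≈ 320.16, ∠N ≈ 51.34°
|D| = √(3² + 250²) ≈ 250.02, ∠D ≈ 89.31°
∠G = 51.34° − 89.31° = -37.97°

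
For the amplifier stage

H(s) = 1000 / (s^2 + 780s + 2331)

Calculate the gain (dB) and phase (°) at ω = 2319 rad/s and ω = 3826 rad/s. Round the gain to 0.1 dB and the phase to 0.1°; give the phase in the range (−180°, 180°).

Substitute s = j2319:
Numerator: 1000 = 1000 + j0
Denominator: (j2319)^2 + 780(j2319) + 2331 = -5375430 + j1808820
|N| = √(1000² + 0²) ≈ 1000, ∠N ≈ 0.00°
|D| = √(5375430² + 1808820²) ≈ 5.6716e+06, ∠D ≈ 161.40°
|H| = 1000 / 5.6716e+06 ≈ 0.00017632
Gain = 20 log₁₀(0.00017632) ≈ -75.07 dB
∠H = 0.00° − 161.40° = -161.40°

Substitute s = j3826:
Numerator: 1000 = 1000 + j0
Denominator: (j3826)^2 + 780(j3826) + 2331 = -14635945 + j2984280
|N| = √(1000² + 0²) ≈ 1000, ∠N ≈ 0.00°
|D| = √(14635945² + 2984280²) ≈ 1.4937e+07, ∠D ≈ 168.48°
|H| = 1000 / 1.4937e+07 ≈ 6.6948e-05
Gain = 20 log₁₀(6.6948e-05) ≈ -83.49 dB
∠H = 0.00° − 168.48° = -168.48°

ω = 2319: -75.1 dB, -161.4°; ω = 3826: -83.5 dB, -168.5°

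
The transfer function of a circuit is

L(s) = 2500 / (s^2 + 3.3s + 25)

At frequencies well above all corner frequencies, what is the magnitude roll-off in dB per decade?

-40 dB/decade

Each pole contributes −20 dB/decade at high frequency; each zero contributes +20 dB/decade.
Net: 0 zero(s) − 2 pole(s) → -40 dB/decade.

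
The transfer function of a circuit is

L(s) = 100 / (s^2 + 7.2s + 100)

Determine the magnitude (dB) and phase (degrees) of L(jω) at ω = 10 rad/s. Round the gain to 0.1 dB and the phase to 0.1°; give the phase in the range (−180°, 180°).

2.9 dB, -90.0°

At s = jω = j10:
quadratic: (j10)² + 7.2·j10 + 100 = 0 + j72 → |·| ≈ 72, ∠ ≈ 90.00°
|L| = 100 / 72 ≈ 1.3889
Gain = 20 log₁₀(1.3889) ≈ 2.85 dB
∠L = 0.00° − 90.00° = -90.00°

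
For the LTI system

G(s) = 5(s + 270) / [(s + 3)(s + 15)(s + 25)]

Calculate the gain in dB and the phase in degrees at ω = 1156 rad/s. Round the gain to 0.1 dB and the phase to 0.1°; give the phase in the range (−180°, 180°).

-108.3 dB, 169.0°

At s = jω = j1156:
zero (s+270): 270 + j1156 → |·| = √(270²+1156²) = √1409236 ≈ 1187.1, ∠ = arctan(1156/270) ≈ 76.85°
pole (s+3): 3 + j1156 → |·| = √(3²+1156²) = √1336345 ≈ 1156, ∠ = arctan(1156/3) ≈ 89.85°
pole (s+15): 15 + j1156 → |·| = √(15²+1156²) = √1336561 ≈ 1156.1, ∠ = arctan(1156/15) ≈ 89.26°
pole (s+25): 25 + j1156 → |·| = √(25²+1156²) = √1336961 ≈ 1156.3, ∠ = arctan(1156/25) ≈ 88.76°
|G| = 5 · 1187.1 / 1.5453e+09 ≈ 3.841e-06
Gain = 20 log₁₀(3.841e-06) ≈ -108.31 dB
∠G = 76.85° − 267.87° = -191.02° ≡ 168.98° (principal value)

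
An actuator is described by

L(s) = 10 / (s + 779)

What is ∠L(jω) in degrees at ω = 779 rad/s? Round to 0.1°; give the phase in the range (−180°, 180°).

-45.0°

Substitute s = j779:
Numerator: 10 = 10 + j0
Denominator: (j779) + 779 = 779 + j779
|N| = √(10² + 0²) ≈ 10, ∠N ≈ 0.00°
|D| = √(779² + 779²) ≈ 1101.7, ∠D ≈ 45.00°
∠L = 0.00° − 45.00° = -45.00°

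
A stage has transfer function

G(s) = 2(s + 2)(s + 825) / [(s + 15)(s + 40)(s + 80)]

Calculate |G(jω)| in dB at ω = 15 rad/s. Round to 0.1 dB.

-9.4 dB

At s = jω = j15:
zero (s+2): 2 + j15 → |·| = √(2²+15²) = √229 ≈ 15.133, ∠ = arctan(15/2) ≈ 82.41°
zero (s+825): 825 + j15 → |·| = √(825²+15²) = √680850 ≈ 825.14, ∠ = arctan(15/825) ≈ 1.04°
pole (s+15): 15 + j15 → |·| = √(15²+15²) = √450 ≈ 21.213, ∠ = arctan(15/15) ≈ 45.00°
pole (s+40): 40 + j15 → |·| = √(40²+15²) = √1825 ≈ 42.72, ∠ = arctan(15/40) ≈ 20.56°
pole (s+80): 80 + j15 → |·| = √(80²+15²) = √6625 ≈ 81.394, ∠ = arctan(15/80) ≈ 10.62°
|G| = 2 · 12487 / 73761 ≈ 0.33858
Gain = 20 log₁₀(0.33858) ≈ -9.41 dB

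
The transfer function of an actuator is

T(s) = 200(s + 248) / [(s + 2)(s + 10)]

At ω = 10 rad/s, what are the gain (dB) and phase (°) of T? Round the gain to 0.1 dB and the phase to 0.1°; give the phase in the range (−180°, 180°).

50.7 dB, -121.4°

At s = jω = j10:
zero (s+248): 248 + j10 → |·| = √(248²+10²) = √61604 ≈ 248.2, ∠ = arctan(10/248) ≈ 2.31°
pole (s+2): 2 + j10 → |·| = √(2²+10²) = √104 ≈ 10.198, ∠ = arctan(10/2) ≈ 78.69°
pole (s+10): 10 + j10 → |·| = √(10²+10²) = √200 ≈ 14.142, ∠ = arctan(10/10) ≈ 45.00°
|T| = 200 · 248.2 / 144.22 ≈ 344.2
Gain = 20 log₁₀(344.2) ≈ 50.74 dB
∠T = 2.31° − 123.69° = -121.38°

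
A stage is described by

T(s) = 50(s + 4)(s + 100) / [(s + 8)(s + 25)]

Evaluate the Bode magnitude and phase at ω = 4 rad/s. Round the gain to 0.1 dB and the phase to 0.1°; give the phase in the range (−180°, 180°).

At s = jω = j4:
zero (s+4): 4 + j4 → |·| = √(4²+4²) = √32 ≈ 5.6569, ∠ = arctan(4/4) ≈ 45.00°
zero (s+100): 100 + j4 → |·| = √(100²+4²) = √10016 ≈ 100.08, ∠ = arctan(4/100) ≈ 2.29°
pole (s+8): 8 + j4 → |·| = √(8²+4²) = √80 ≈ 8.9443, ∠ = arctan(4/8) ≈ 26.57°
pole (s+25): 25 + j4 → |·| = √(25²+4²) = √641 ≈ 25.318, ∠ = arctan(4/25) ≈ 9.09°
|T| = 50 · 566.14 / 226.45 ≈ 125
Gain = 20 log₁₀(125) ≈ 41.94 dB
∠T = 47.29° − 35.66° = 11.63°

41.9 dB, 11.6°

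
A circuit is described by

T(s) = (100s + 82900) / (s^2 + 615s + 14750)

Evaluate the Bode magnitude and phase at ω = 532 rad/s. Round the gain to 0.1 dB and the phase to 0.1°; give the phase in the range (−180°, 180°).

Substitute s = j532:
Numerator: 100(j532) + 82900 = 82900 + j53200
Denominator: (j532)^2 + 615(j532) + 14750 = -268274 + j327180
|N| = √(82900² + 53200²) ≈ 98502, ∠N ≈ 32.69°
|D| = √(268274² + 327180²) ≈ 4.231e+05, ∠D ≈ 129.35°
|T| = 98502 / 4.231e+05 ≈ 0.23281
Gain = 20 log₁₀(0.23281) ≈ -12.66 dB
∠T = 32.69° − 129.35° = -96.66°

-12.7 dB, -96.7°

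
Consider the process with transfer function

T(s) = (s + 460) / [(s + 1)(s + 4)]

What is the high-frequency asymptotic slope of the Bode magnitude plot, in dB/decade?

Each pole contributes −20 dB/decade at high frequency; each zero contributes +20 dB/decade.
Net: 1 zero(s) − 2 pole(s) → -20 dB/decade.

-20 dB/decade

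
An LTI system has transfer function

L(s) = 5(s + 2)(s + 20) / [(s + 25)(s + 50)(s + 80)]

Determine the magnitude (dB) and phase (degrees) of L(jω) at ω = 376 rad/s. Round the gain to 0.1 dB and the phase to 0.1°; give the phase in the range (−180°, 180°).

At s = jω = j376:
zero (s+2): 2 + j376 → |·| = √(2²+376²) = √141380 ≈ 376.01, ∠ = arctan(376/2) ≈ 89.70°
zero (s+20): 20 + j376 → |·| = √(20²+376²) = √141776 ≈ 376.53, ∠ = arctan(376/20) ≈ 86.96°
pole (s+25): 25 + j376 → |·| = √(25²+376²) = √142001 ≈ 376.83, ∠ = arctan(376/25) ≈ 86.20°
pole (s+50): 50 + j376 → |·| = √(50²+376²) = √143876 ≈ 379.31, ∠ = arctan(376/50) ≈ 82.43°
pole (s+80): 80 + j376 → |·| = √(80²+376²) = √147776 ≈ 384.42, ∠ = arctan(376/80) ≈ 77.99°
|L| = 5 · 1.4158e+05 / 5.4947e+07 ≈ 0.012883
Gain = 20 log₁₀(0.012883) ≈ -37.80 dB
∠L = 176.66° − 246.62° = -69.96°

-37.8 dB, -70.0°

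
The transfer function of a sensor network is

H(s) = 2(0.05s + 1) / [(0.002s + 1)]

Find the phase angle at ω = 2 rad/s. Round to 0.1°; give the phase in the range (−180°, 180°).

At ω = 2 rad/s:
zero (1 + j2·0.05) = 1 + j0.1 → |·| ≈ 1.005, ∠ ≈ 5.71°
pole (1 + j2·0.002) = 1 + j0.004 → |·| ≈ 1, ∠ ≈ 0.23°
∠H = (5.71°) − (0.23°) = 5.48°

5.5°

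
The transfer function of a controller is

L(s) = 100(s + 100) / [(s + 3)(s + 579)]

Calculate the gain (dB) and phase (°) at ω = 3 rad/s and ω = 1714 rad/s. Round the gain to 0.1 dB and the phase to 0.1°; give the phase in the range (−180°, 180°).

ω = 3: 12.2 dB, -43.6°; ω = 1714: -25.1 dB, -74.6°

At s = jω = j3:
zero (s+100): 100 + j3 → |·| = √(100²+3²) = √10009 ≈ 100.04, ∠ = arctan(3/100) ≈ 1.72°
pole (s+3): 3 + j3 → |·| = √(3²+3²) = √18 ≈ 4.2426, ∠ = arctan(3/3) ≈ 45.00°
pole (s+579): 579 + j3 → |·| = √(579²+3²) = √335250 ≈ 579.01, ∠ = arctan(3/579) ≈ 0.30°
|L| = 100 · 100.04 / 2456.5 ≈ 4.0725
Gain = 20 log₁₀(4.0725) ≈ 12.20 dB
∠L = 1.72° − 45.30° = -43.58°

At s = jω = j1714:
zero (s+100): 100 + j1714 → |·| = √(100²+1714²) = √2947796 ≈ 1716.9, ∠ = arctan(1714/100) ≈ 86.66°
pole (s+3): 3 + j1714 → |·| = √(3²+1714²) = √2937805 ≈ 1714, ∠ = arctan(1714/3) ≈ 89.90°
pole (s+579): 579 + j1714 → |·| = √(579²+1714²) = √3273037 ≈ 1809.2, ∠ = arctan(1714/579) ≈ 71.33°
|L| = 100 · 1716.9 / 3.101e+06 ≈ 0.055366
Gain = 20 log₁₀(0.055366) ≈ -25.14 dB
∠L = 86.66° − 161.23° = -74.57°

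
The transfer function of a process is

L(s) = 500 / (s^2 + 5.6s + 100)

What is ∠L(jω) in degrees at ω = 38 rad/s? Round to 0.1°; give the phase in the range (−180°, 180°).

At s = jω = j38:
quadratic: (j38)² + 5.6·j38 + 100 = -1344 + j212.8 → |·| ≈ 1360.7, ∠ ≈ 171.00°
∠L = 0.00° − 171.00° = -171.00°

-171.0°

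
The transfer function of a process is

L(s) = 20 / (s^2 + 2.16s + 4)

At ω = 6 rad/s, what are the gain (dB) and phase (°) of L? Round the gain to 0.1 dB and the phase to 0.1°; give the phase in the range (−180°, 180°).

-4.7 dB, -158.0°

At s = jω = j6:
quadratic: (j6)² + 2.16·j6 + 4 = -32 + j12.96 → |·| ≈ 34.525, ∠ ≈ 157.95°
|L| = 20 / 34.525 ≈ 0.57929
Gain = 20 log₁₀(0.57929) ≈ -4.74 dB
∠L = 0.00° − 157.95° = -157.95°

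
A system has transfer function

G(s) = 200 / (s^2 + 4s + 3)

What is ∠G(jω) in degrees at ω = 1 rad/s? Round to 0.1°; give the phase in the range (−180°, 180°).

-63.4°

Substitute s = j1:
Numerator: 200 = 200 + j0
Denominator: (j1)^2 + 4(j1) + 3 = 2 + j4
|N| = √(200² + 0²) ≈ 200, ∠N ≈ 0.00°
|D| = √(2² + 4²) ≈ 4.4721, ∠D ≈ 63.43°
∠G = 0.00° − 63.43° = -63.43°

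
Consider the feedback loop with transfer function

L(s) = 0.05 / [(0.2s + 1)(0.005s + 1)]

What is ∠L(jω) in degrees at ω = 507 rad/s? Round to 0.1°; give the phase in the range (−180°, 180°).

-157.9°

At ω = 507 rad/s:
pole (1 + j507·0.2) = 1 + j101.4 → |·| ≈ 101.4, ∠ ≈ 89.43°
pole (1 + j507·0.005) = 1 + j2.535 → |·| ≈ 2.7251, ∠ ≈ 68.47°
∠L = (0°) − (89.43° + 68.47°) = -157.90°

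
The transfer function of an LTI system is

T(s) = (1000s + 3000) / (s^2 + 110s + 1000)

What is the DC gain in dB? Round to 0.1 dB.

9.5 dB

T(0) = 3000 / 1000 = 3
20 log₁₀(3) ≈ 9.54 dB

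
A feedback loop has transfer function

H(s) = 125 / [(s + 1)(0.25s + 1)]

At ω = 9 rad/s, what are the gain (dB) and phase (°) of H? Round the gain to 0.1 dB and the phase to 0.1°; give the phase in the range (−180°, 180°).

15.0 dB, -149.7°

At ω = 9 rad/s:
pole (1 + j9·1) = 1 + j9 → |·| ≈ 9.0554, ∠ ≈ 83.66°
pole (1 + j9·0.25) = 1 + j2.25 → |·| ≈ 2.4622, ∠ ≈ 66.04°
|H| = 125 · 1 / (9.0554 · 2.4622) ≈ 5.6063
Gain = 20 log₁₀(5.6063) ≈ 14.97 dB
∠H = (0°) − (83.66° + 66.04°) = -149.70°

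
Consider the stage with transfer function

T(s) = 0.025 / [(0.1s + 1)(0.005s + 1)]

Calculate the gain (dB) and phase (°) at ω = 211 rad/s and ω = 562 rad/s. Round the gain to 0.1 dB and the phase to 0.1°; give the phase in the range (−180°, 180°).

At ω = 211 rad/s:
pole (1 + j211·0.1) = 1 + j21.1 → |·| ≈ 21.124, ∠ ≈ 87.29°
pole (1 + j211·0.005) = 1 + j1.055 → |·| ≈ 1.4536, ∠ ≈ 46.53°
|T| = 0.025 · 1 / (21.124 · 1.4536) ≈ 0.00081418
Gain = 20 log₁₀(0.00081418) ≈ -61.79 dB
∠T = (0°) − (87.29° + 46.53°) = -133.82°

At ω = 562 rad/s:
pole (1 + j562·0.1) = 1 + j56.2 → |·| ≈ 56.209, ∠ ≈ 88.98°
pole (1 + j562·0.005) = 1 + j2.81 → |·| ≈ 2.9826, ∠ ≈ 70.41°
|T| = 0.025 · 1 / (56.209 · 2.9826) ≈ 0.00014912
Gain = 20 log₁₀(0.00014912) ≈ -76.53 dB
∠T = (0°) − (88.98° + 70.41°) = -159.39°

ω = 211: -61.8 dB, -133.8°; ω = 562: -76.5 dB, -159.4°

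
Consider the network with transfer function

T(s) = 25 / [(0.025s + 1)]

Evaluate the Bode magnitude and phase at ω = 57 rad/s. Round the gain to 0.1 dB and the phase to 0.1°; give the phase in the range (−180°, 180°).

At ω = 57 rad/s:
pole (1 + j57·0.025) = 1 + j1.425 → |·| ≈ 1.7409, ∠ ≈ 54.94°
|T| = 25 · 1 / (1.7409) ≈ 14.36
Gain = 20 log₁₀(14.36) ≈ 23.14 dB
∠T = (0°) − (54.94°) = -54.94°

23.1 dB, -54.9°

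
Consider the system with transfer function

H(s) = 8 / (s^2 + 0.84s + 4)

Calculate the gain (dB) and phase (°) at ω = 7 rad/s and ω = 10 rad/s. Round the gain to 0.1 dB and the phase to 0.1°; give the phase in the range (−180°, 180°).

At s = jω = j7:
quadratic: (j7)² + 0.84·j7 + 4 = -45 + j5.88 → |·| ≈ 45.383, ∠ ≈ 172.56°
|H| = 8 / 45.383 ≈ 0.17628
Gain = 20 log₁₀(0.17628) ≈ -15.08 dB
∠H = 0.00° − 172.56° = -172.56°

At s = jω = j10:
quadratic: (j10)² + 0.84·j10 + 4 = -96 + j8.4 → |·| ≈ 96.367, ∠ ≈ 175.00°
|H| = 8 / 96.367 ≈ 0.083016
Gain = 20 log₁₀(0.083016) ≈ -21.62 dB
∠H = 0.00° − 175.00° = -175.00°

ω = 7: -15.1 dB, -172.6°; ω = 10: -21.6 dB, -175.0°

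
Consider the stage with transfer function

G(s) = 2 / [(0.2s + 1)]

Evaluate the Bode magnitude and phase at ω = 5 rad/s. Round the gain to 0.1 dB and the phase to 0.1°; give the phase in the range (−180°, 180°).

3.0 dB, -45.0°

At ω = 5 rad/s:
pole (1 + j5·0.2) = 1 + j1 → |·| ≈ 1.4142, ∠ ≈ 45.00°
|G| = 2 · 1 / (1.4142) ≈ 1.4142
Gain = 20 log₁₀(1.4142) ≈ 3.01 dB
∠G = (0°) − (45.00°) = -45.00°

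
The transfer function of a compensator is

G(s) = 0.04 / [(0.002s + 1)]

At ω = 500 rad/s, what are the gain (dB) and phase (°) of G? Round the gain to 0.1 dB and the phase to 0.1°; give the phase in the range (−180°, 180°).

-31.0 dB, -45.0°

At ω = 500 rad/s:
pole (1 + j500·0.002) = 1 + j1 → |·| ≈ 1.4142, ∠ ≈ 45.00°
|G| = 0.04 · 1 / (1.4142) ≈ 0.028285
Gain = 20 log₁₀(0.028285) ≈ -30.97 dB
∠G = (0°) − (45.00°) = -45.00°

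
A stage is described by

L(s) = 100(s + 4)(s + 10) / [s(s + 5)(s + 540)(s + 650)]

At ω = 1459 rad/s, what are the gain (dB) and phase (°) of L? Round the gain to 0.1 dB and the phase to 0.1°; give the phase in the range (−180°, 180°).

At s = jω = j1459:
zero (s+4): 4 + j1459 → |·| = √(4²+1459²) = √2128697 ≈ 1459, ∠ = arctan(1459/4) ≈ 89.84°
zero (s+10): 10 + j1459 → |·| = √(10²+1459²) = √2128781 ≈ 1459, ∠ = arctan(1459/10) ≈ 89.61°
pole (s+5): 5 + j1459 → |·| = √(5²+1459²) = √2128706 ≈ 1459, ∠ = arctan(1459/5) ≈ 89.80°
pole (s+540): 540 + j1459 → |·| = √(540²+1459²) = √2420281 ≈ 1555.7, ∠ = arctan(1459/540) ≈ 69.69°
pole (s+650): 650 + j1459 → |·| = √(650²+1459²) = √2551181 ≈ 1597.2, ∠ = arctan(1459/650) ≈ 65.99°
pole at origin: |s| = 1459, ∠ = 90.00° (in denominator)
|L| = 100 · 2.1287e+06 / 5.2893e+12 ≈ 4.0245e-05
Gain = 20 log₁₀(4.0245e-05) ≈ -87.91 dB
∠L = 179.45° − 315.48° = -136.03°

-87.9 dB, -136.0°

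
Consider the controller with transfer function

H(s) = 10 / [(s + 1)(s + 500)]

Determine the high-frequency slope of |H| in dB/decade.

-40 dB/decade

Each pole contributes −20 dB/decade at high frequency; each zero contributes +20 dB/decade.
Net: 0 zero(s) − 2 pole(s) → -40 dB/decade.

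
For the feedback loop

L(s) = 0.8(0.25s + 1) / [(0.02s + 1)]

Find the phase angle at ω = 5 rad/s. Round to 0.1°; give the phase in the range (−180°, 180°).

45.6°

At ω = 5 rad/s:
zero (1 + j5·0.25) = 1 + j1.25 → |·| ≈ 1.6008, ∠ ≈ 51.34°
pole (1 + j5·0.02) = 1 + j0.1 → |·| ≈ 1.005, ∠ ≈ 5.71°
∠L = (51.34°) − (5.71°) = 45.63°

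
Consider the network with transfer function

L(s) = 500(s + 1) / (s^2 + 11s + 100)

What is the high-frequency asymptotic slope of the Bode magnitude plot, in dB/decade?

Each pole contributes −20 dB/decade at high frequency; each zero contributes +20 dB/decade.
Net: 1 zero(s) − 2 pole(s) → -20 dB/decade.

-20 dB/decade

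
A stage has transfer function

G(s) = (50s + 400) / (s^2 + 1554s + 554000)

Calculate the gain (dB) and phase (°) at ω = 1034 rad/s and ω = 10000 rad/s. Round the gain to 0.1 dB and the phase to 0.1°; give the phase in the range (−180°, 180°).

Substitute s = j1034:
Numerator: 50(j1034) + 400 = 400 + j51700
Denominator: (j1034)^2 + 1554(j1034) + 554000 = -515156 + j1606836
|N| = √(400² + 51700²) ≈ 51702, ∠N ≈ 89.56°
|D| = √(515156² + 1606836²) ≈ 1.6874e+06, ∠D ≈ 107.78°
|G| = 51702 / 1.6874e+06 ≈ 0.03064
Gain = 20 log₁₀(0.03064) ≈ -30.27 dB
∠G = 89.56° − 107.78° = -18.22°

Substitute s = j10000:
Numerator: 50(j10000) + 400 = 400 + j500000
Denominator: (j10000)^2 + 1554(j10000) + 554000 = -99446000 + j15540000
|N| = √(400² + 500000²) ≈ 5e+05, ∠N ≈ 89.95°
|D| = √(99446000² + 15540000²) ≈ 1.0065e+08, ∠D ≈ 171.12°
|G| = 5e+05 / 1.0065e+08 ≈ 0.0049677
Gain = 20 log₁₀(0.0049677) ≈ -46.08 dB
∠G = 89.95° − 171.12° = -81.17°

ω = 1034: -30.3 dB, -18.2°; ω = 10000: -46.1 dB, -81.2°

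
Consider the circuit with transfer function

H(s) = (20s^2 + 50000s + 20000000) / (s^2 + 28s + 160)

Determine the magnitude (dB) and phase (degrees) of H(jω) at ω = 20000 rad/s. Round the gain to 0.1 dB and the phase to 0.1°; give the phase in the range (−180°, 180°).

Substitute s = j20000:
Numerator: 20(j20000)^2 + 50000(j20000) + 20000000 = -7980000000 + j1000000000
Denominator: (j20000)^2 + 28(j20000) + 160 = -399999840 + j560000
|N| = √(7980000000² + 1000000000²) ≈ 8.0424e+09, ∠N ≈ 172.86°
|D| = √(399999840² + 560000²) ≈ 4e+08, ∠D ≈ 179.92°
|H| = 8.0424e+09 / 4e+08 ≈ 20.106
Gain = 20 log₁₀(20.106) ≈ 26.07 dB
∠H = 172.86° − 179.92° = -7.06°

26.1 dB, -7.1°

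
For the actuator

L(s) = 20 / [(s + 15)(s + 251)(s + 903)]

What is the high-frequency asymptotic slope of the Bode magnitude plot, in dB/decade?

Each pole contributes −20 dB/decade at high frequency; each zero contributes +20 dB/decade.
Net: 0 zero(s) − 3 pole(s) → -60 dB/decade.

-60 dB/decade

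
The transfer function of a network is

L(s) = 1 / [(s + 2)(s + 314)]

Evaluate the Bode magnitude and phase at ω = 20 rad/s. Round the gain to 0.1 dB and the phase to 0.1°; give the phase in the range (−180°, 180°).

At s = jω = j20:
pole (s+2): 2 + j20 → |·| = √(2²+20²) = √404 ≈ 20.1, ∠ = arctan(20/2) ≈ 84.29°
pole (s+314): 314 + j20 → |·| = √(314²+20²) = √98996 ≈ 314.64, ∠ = arctan(20/314) ≈ 3.64°
|L| = 1 / 6324.3 ≈ 0.00015812
Gain = 20 log₁₀(0.00015812) ≈ -76.02 dB
∠L = 0.00° − 87.93° = -87.93°

-76.0 dB, -87.9°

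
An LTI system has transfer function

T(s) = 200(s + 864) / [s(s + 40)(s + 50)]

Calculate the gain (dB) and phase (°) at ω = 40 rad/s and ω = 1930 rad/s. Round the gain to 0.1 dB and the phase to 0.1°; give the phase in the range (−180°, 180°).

ω = 40: 1.5 dB, -171.0°; ω = 1930: -84.6 dB, 158.6°

At s = jω = j40:
zero (s+864): 864 + j40 → |·| = √(864²+40²) = √748096 ≈ 864.93, ∠ = arctan(40/864) ≈ 2.65°
pole (s+40): 40 + j40 → |·| = √(40²+40²) = √3200 ≈ 56.569, ∠ = arctan(40/40) ≈ 45.00°
pole (s+50): 50 + j40 → |·| = √(50²+40²) = √4100 ≈ 64.031, ∠ = arctan(40/50) ≈ 38.66°
pole at origin: |s| = 40, ∠ = 90.00° (in denominator)
|T| = 200 · 864.93 / 1.4489e+05 ≈ 1.1939
Gain = 20 log₁₀(1.1939) ≈ 1.54 dB
∠T = 2.65° − 173.66° = -171.01°

At s = jω = j1930:
zero (s+864): 864 + j1930 → |·| = √(864²+1930²) = √4471396 ≈ 2114.6, ∠ = arctan(1930/864) ≈ 65.88°
pole (s+40): 40 + j1930 → |·| = √(40²+1930²) = √3726500 ≈ 1930.4, ∠ = arctan(1930/40) ≈ 88.81°
pole (s+50): 50 + j1930 → |·| = √(50²+1930²) = √3727400 ≈ 1930.6, ∠ = arctan(1930/50) ≈ 88.52°
pole at origin: |s| = 1930, ∠ = 90.00° (in denominator)
|T| = 200 · 2114.6 / 7.1928e+09 ≈ 5.8798e-05
Gain = 20 log₁₀(5.8798e-05) ≈ -84.61 dB
∠T = 65.88° − 267.33° = -201.45° ≡ 158.55° (principal value)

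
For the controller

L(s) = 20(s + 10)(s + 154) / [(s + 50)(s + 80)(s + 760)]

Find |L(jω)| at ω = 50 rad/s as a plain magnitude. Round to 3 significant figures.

0.0325

At s = jω = j50:
zero (s+10): 10 + j50 → |·| = √(10²+50²) = √2600 ≈ 50.99, ∠ = arctan(50/10) ≈ 78.69°
zero (s+154): 154 + j50 → |·| = √(154²+50²) = √26216 ≈ 161.91, ∠ = arctan(50/154) ≈ 17.99°
pole (s+50): 50 + j50 → |·| = √(50²+50²) = √5000 ≈ 70.711, ∠ = arctan(50/50) ≈ 45.00°
pole (s+80): 80 + j50 → |·| = √(80²+50²) = √8900 ≈ 94.34, ∠ = arctan(50/80) ≈ 32.01°
pole (s+760): 760 + j50 → |·| = √(760²+50²) = √580100 ≈ 761.64, ∠ = arctan(50/760) ≈ 3.76°
|L| = 20 · 8255.8 / 5.0808e+06 ≈ 0.032498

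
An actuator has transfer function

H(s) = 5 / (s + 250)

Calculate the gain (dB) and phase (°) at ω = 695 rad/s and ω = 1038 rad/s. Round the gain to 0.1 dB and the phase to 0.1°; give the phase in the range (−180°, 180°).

ω = 695: -43.4 dB, -70.2°; ω = 1038: -46.6 dB, -76.5°

At s = jω = j695:
pole (s+250): 250 + j695 → |·| = √(250²+695²) = √545525 ≈ 738.6, ∠ = arctan(695/250) ≈ 70.22°
|H| = 5 / 738.6 ≈ 0.0067696
Gain = 20 log₁₀(0.0067696) ≈ -43.39 dB
∠H = 0.00° − 70.22° = -70.22°

At s = jω = j1038:
pole (s+250): 250 + j1038 → |·| = √(250²+1038²) = √1139944 ≈ 1067.7, ∠ = arctan(1038/250) ≈ 76.46°
|H| = 5 / 1067.7 ≈ 0.004683
Gain = 20 log₁₀(0.004683) ≈ -46.59 dB
∠H = 0.00° − 76.46° = -76.46°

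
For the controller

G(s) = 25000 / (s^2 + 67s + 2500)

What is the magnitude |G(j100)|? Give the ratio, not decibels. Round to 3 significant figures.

At s = jω = j100:
quadratic: (j100)² + 67·j100 + 2500 = -7500 + j6700 → |·| ≈ 10057, ∠ ≈ 138.22°
|G| = 25000 / 10057 ≈ 2.4858

2.49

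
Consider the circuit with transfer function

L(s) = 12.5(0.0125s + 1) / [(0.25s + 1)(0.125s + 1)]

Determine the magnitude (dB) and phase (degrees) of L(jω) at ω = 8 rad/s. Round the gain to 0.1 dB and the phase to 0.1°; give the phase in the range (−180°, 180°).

12.0 dB, -102.7°

At ω = 8 rad/s:
zero (1 + j8·0.0125) = 1 + j0.1 → |·| ≈ 1.005, ∠ ≈ 5.71°
pole (1 + j8·0.25) = 1 + j2 → |·| ≈ 2.2361, ∠ ≈ 63.43°
pole (1 + j8·0.125) = 1 + j1 → |·| ≈ 1.4142, ∠ ≈ 45.00°
|L| = 12.5 · 1.005 / (2.2361 · 1.4142) ≈ 3.9726
Gain = 20 log₁₀(3.9726) ≈ 11.98 dB
∠L = (5.71°) − (63.43° + 45.00°) = -102.72°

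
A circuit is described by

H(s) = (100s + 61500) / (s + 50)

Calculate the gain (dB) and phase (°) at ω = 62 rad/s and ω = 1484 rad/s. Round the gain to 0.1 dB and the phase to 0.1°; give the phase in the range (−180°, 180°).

ω = 62: 57.8 dB, -45.4°; ω = 1484: 40.7 dB, -20.6°

Substitute s = j62:
Numerator: 100(j62) + 61500 = 61500 + j6200
Denominator: (j62) + 50 = 50 + j62
|N| = √(61500² + 6200²) ≈ 61812, ∠N ≈ 5.76°
|D| = √(50² + 62²) ≈ 79.649, ∠D ≈ 51.12°
|H| = 61812 / 79.649 ≈ 776.05
Gain = 20 log₁₀(776.05) ≈ 57.80 dB
∠H = 5.76° − 51.12° = -45.36°

Substitute s = j1484:
Numerator: 100(j1484) + 61500 = 61500 + j148400
Denominator: (j1484) + 50 = 50 + j1484
|N| = √(61500² + 148400²) ≈ 1.6064e+05, ∠N ≈ 67.49°
|D| = √(50² + 1484²) ≈ 1484.8, ∠D ≈ 88.07°
|H| = 1.6064e+05 / 1484.8 ≈ 108.19
Gain = 20 log₁₀(108.19) ≈ 40.68 dB
∠H = 67.49° − 88.07° = -20.58°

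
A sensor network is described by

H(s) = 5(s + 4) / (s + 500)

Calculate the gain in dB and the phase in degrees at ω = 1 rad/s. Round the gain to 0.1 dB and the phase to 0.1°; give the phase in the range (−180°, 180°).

At s = jω = j1:
zero (s+4): 4 + j1 → |·| = √(4²+1²) = √17 ≈ 4.1231, ∠ = arctan(1/4) ≈ 14.04°
pole (s+500): 500 + j1 → |·| = √(500²+1²) = √250001 ≈ 500, ∠ = arctan(1/500) ≈ 0.11°
|H| = 5 · 4.1231 / 500 ≈ 0.041231
Gain = 20 log₁₀(0.041231) ≈ -27.70 dB
∠H = 14.04° − 0.11° = 13.93°

-27.7 dB, 13.9°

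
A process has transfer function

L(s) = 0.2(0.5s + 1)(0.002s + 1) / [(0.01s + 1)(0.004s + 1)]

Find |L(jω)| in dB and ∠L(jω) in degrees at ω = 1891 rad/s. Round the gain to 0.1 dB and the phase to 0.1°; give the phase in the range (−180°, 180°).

At ω = 1891 rad/s:
zero (1 + j1891·0.5) = 1 + j945.5 → |·| ≈ 945.5, ∠ ≈ 89.94°
zero (1 + j1891·0.002) = 1 + j3.782 → |·| ≈ 3.912, ∠ ≈ 75.19°
pole (1 + j1891·0.01) = 1 + j18.91 → |·| ≈ 18.936, ∠ ≈ 86.97°
pole (1 + j1891·0.004) = 1 + j7.564 → |·| ≈ 7.6298, ∠ ≈ 82.47°
|L| = 0.2 · 945.5 · 3.912 / (18.936 · 7.6298) ≈ 5.1202
Gain = 20 log₁₀(5.1202) ≈ 14.19 dB
∠L = (89.94° + 75.19°) − (86.97° + 82.47°) = -4.31°

14.2 dB, -4.3°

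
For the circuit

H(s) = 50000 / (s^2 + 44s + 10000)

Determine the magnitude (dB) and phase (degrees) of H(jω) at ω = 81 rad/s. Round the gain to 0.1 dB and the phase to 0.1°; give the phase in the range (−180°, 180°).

At s = jω = j81:
quadratic: (j81)² + 44·j81 + 10000 = 3439 + j3564 → |·| ≈ 4952.7, ∠ ≈ 46.02°
|H| = 50000 / 4952.7 ≈ 10.096
Gain = 20 log₁₀(10.096) ≈ 20.08 dB
∠H = 0.00° − 46.02° = -46.02°

20.1 dB, -46.0°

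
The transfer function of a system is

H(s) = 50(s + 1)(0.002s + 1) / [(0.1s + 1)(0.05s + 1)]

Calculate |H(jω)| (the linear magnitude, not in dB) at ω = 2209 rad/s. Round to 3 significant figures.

At ω = 2209 rad/s:
zero (1 + j2209·1) = 1 + j2209 → |·| ≈ 2209, ∠ ≈ 89.97°
zero (1 + j2209·0.002) = 1 + j4.418 → |·| ≈ 4.5298, ∠ ≈ 77.25°
pole (1 + j2209·0.1) = 1 + j220.9 → |·| ≈ 220.9, ∠ ≈ 89.74°
pole (1 + j2209·0.05) = 1 + j110.45 → |·| ≈ 110.45, ∠ ≈ 89.48°
|H| = 50 · 2209 · 4.5298 / (220.9 · 110.45) ≈ 20.506

20.5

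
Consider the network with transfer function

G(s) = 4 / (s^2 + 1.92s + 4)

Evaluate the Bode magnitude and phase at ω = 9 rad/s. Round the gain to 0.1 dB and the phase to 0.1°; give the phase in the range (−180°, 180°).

At s = jω = j9:
quadratic: (j9)² + 1.92·j9 + 4 = -77 + j17.28 → |·| ≈ 78.915, ∠ ≈ 167.35°
|G| = 4 / 78.915 ≈ 0.050687
Gain = 20 log₁₀(0.050687) ≈ -25.90 dB
∠G = 0.00° − 167.35° = -167.35°

-25.9 dB, -167.4°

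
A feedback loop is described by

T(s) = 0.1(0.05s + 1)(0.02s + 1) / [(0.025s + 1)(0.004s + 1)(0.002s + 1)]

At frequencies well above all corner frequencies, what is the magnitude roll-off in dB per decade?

Each pole contributes −20 dB/decade at high frequency; each zero contributes +20 dB/decade.
Net: 2 zero(s) − 3 pole(s) → -20 dB/decade.

-20 dB/decade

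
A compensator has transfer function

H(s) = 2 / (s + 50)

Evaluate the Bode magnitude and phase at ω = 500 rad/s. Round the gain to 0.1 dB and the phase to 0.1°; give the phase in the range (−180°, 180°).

Substitute s = j500:
Numerator: 2 = 2 + j0
Denominator: (j500) + 50 = 50 + j500
|N| = √(2² + 0²) ≈ 2, ∠N ≈ 0.00°
|D| = √(50² + 500²) ≈ 502.49, ∠D ≈ 84.29°
|H| = 2 / 502.49 ≈ 0.0039802
Gain = 20 log₁₀(0.0039802) ≈ -48.00 dB
∠H = 0.00° − 84.29° = -84.29°

-48.0 dB, -84.3°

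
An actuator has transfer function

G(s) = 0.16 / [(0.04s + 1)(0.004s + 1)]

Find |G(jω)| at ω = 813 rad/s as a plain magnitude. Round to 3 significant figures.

At ω = 813 rad/s:
pole (1 + j813·0.04) = 1 + j32.52 → |·| ≈ 32.535, ∠ ≈ 88.24°
pole (1 + j813·0.004) = 1 + j3.252 → |·| ≈ 3.4023, ∠ ≈ 72.91°
|G| = 0.16 · 1 / (32.535 · 3.4023) ≈ 0.0014454

0.00145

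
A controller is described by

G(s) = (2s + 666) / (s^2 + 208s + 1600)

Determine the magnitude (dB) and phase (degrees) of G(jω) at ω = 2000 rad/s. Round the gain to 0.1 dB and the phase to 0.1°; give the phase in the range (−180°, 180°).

Substitute s = j2000:
Numerator: 2(j2000) + 666 = 666 + j4000
Denominator: (j2000)^2 + 208(j2000) + 1600 = -3998400 + j416000
|N| = √(666² + 4000²) ≈ 4055.1, ∠N ≈ 80.55°
|D| = √(3998400² + 416000²) ≈ 4.02e+06, ∠D ≈ 174.06°
|G| = 4055.1 / 4.02e+06 ≈ 0.0010087
Gain = 20 log₁₀(0.0010087) ≈ -59.92 dB
∠G = 80.55° − 174.06° = -93.51°

-59.9 dB, -93.5°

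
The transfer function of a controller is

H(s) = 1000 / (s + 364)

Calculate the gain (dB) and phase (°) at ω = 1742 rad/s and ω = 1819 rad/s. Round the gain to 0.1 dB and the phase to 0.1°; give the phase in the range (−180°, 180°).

ω = 1742: -5.0 dB, -78.2°; ω = 1819: -5.4 dB, -78.7°

Substitute s = j1742:
Numerator: 1000 = 1000 + j0
Denominator: (j1742) + 364 = 364 + j1742
|N| = √(1000² + 0²) ≈ 1000, ∠N ≈ 0.00°
|D| = √(364² + 1742²) ≈ 1779.6, ∠D ≈ 78.20°
|H| = 1000 / 1779.6 ≈ 0.56192
Gain = 20 log₁₀(0.56192) ≈ -5.01 dB
∠H = 0.00° − 78.20° = -78.20°

Substitute s = j1819:
Numerator: 1000 = 1000 + j0
Denominator: (j1819) + 364 = 364 + j1819
|N| = √(1000² + 0²) ≈ 1000, ∠N ≈ 0.00°
|D| = √(364² + 1819²) ≈ 1855.1, ∠D ≈ 78.68°
|H| = 1000 / 1855.1 ≈ 0.53905
Gain = 20 log₁₀(0.53905) ≈ -5.37 dB
∠H = 0.00° − 78.68° = -78.68°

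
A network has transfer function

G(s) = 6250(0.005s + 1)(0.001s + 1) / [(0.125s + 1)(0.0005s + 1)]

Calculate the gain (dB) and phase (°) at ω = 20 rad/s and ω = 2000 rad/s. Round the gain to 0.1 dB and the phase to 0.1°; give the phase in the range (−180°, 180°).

ω = 20: 67.4 dB, -61.9°; ω = 2000: 52.0 dB, 13.0°

At ω = 20 rad/s:
zero (1 + j20·0.005) = 1 + j0.1 → |·| ≈ 1.005, ∠ ≈ 5.71°
zero (1 + j20·0.001) = 1 + j0.02 → |·| ≈ 1.0002, ∠ ≈ 1.15°
pole (1 + j20·0.125) = 1 + j2.5 → |·| ≈ 2.6926, ∠ ≈ 68.20°
pole (1 + j20·0.0005) = 1 + j0.01 → |·| ≈ 1, ∠ ≈ 0.57°
|G| = 6250 · 1.005 · 1.0002 / (2.6926 · 1) ≈ 2333.2
Gain = 20 log₁₀(2333.2) ≈ 67.36 dB
∠G = (5.71° + 1.15°) − (68.20° + 0.57°) = -61.91°

At ω = 2000 rad/s:
zero (1 + j2000·0.005) = 1 + j10 → |·| ≈ 10.05, ∠ ≈ 84.29°
zero (1 + j2000·0.001) = 1 + j2 → |·| ≈ 2.2361, ∠ ≈ 63.43°
pole (1 + j2000·0.125) = 1 + j250 → |·| ≈ 250, ∠ ≈ 89.77°
pole (1 + j2000·0.0005) = 1 + j1 → |·| ≈ 1.4142, ∠ ≈ 45.00°
|G| = 6250 · 10.05 · 2.2361 / (250 · 1.4142) ≈ 397.27
Gain = 20 log₁₀(397.27) ≈ 51.98 dB
∠G = (84.29° + 63.43°) − (89.77° + 45.00°) = 12.95°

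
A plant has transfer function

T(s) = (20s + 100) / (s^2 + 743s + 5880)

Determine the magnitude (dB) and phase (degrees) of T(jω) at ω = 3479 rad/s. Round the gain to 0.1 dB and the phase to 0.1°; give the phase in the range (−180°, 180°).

-45.0 dB, -78.0°

Substitute s = j3479:
Numerator: 20(j3479) + 100 = 100 + j69580
Denominator: (j3479)^2 + 743(j3479) + 5880 = -12097561 + j2584897
|N| = √(100² + 69580²) ≈ 69580, ∠N ≈ 89.92°
|D| = √(12097561² + 2584897²) ≈ 1.2371e+07, ∠D ≈ 167.94°
|T| = 69580 / 1.2371e+07 ≈ 0.0056244
Gain = 20 log₁₀(0.0056244) ≈ -45.00 dB
∠T = 89.92° − 167.94° = -78.02°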